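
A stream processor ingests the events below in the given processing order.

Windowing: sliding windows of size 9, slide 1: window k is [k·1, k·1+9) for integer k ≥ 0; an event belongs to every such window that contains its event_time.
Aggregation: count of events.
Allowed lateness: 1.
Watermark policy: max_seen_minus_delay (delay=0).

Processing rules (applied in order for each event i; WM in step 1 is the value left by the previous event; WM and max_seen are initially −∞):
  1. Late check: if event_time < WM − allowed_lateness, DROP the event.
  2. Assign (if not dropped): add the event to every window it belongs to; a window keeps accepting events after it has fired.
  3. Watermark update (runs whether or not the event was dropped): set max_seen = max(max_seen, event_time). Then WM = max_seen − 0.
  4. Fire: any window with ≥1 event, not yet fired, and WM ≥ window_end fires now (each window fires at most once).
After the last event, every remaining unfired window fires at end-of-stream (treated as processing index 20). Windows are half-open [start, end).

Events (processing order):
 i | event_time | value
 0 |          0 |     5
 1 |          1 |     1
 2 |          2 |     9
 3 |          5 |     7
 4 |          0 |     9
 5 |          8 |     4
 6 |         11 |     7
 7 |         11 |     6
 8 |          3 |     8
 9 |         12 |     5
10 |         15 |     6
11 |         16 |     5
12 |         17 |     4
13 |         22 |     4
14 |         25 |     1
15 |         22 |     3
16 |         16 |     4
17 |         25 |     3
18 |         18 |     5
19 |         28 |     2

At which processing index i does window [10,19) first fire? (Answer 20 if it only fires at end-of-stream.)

13

i=0 t=0 v=5: → [0,9); WM=0
i=1 t=1 v=1: → [1,10),[0,9); WM=1
i=2 t=2 v=9: → [2,11),[1,10),[0,9); WM=2
i=3 t=5 v=7: → [5,14),[4,13),[3,12),[2,11),[1,10),[0,9); WM=5
i=4 t=0 v=9: DROP (t<5-1); WM=5
i=5 t=8 v=4: → [8,17),[7,16),[6,15),[5,14),[4,13),[3,12),[2,11),[1,10),[0,9); WM=8
i=6 t=11 v=7: → [11,20),[10,19),[9,18),[8,17),[7,16),[6,15),[5,14),[4,13),[3,12); WM=11; [0,9) fires=5 [1,10) fires=4 [2,11) fires=3
i=7 t=11 v=6: → [11,20),[10,19),[9,18),[8,17),[7,16),[6,15),[5,14),[4,13),[3,12); WM=11
i=8 t=3 v=8: DROP (t<11-1); WM=11
i=9 t=12 v=5: → [12,21),[11,20),[10,19),[9,18),[8,17),[7,16),[6,15),[5,14),[4,13); WM=12; [3,12) fires=4
i=10 t=15 v=6: → [15,24),[14,23),[13,22),[12,21),[11,20),[10,19),[9,18),[8,17),[7,16); WM=15; [4,13) fires=5 [5,14) fires=5 [6,15) fires=4
i=11 t=16 v=5: → [16,25),[15,24),[14,23),[13,22),[12,21),[11,20),[10,19),[9,18),[8,17); WM=16; [7,16) fires=5
i=12 t=17 v=4: → [17,26),[16,25),[15,24),[14,23),[13,22),[12,21),[11,20),[10,19),[9,18); WM=17; [8,17) fires=6
i=13 t=22 v=4: → [22,31),[21,30),[20,29),[19,28),[18,27),[17,26),[16,25),[15,24),[14,23); WM=22; [9,18) fires=6 [10,19) fires=6 [11,20) fires=6 [12,21) fires=4 [13,22) fires=3
i=14 t=25 v=1: → [25,34),[24,33),[23,32),[22,31),[21,30),[20,29),[19,28),[18,27),[17,26); WM=25; [14,23) fires=4 [15,24) fires=4 [16,25) fires=3
i=15 t=22 v=3: DROP (t<25-1); WM=25
i=16 t=16 v=4: DROP (t<25-1); WM=25
i=17 t=25 v=3: → [25,34),[24,33),[23,32),[22,31),[21,30),[20,29),[19,28),[18,27),[17,26); WM=25
i=18 t=18 v=5: DROP (t<25-1); WM=25
i=19 t=28 v=2: → [28,37),[27,36),[26,35),[25,34),[24,33),[23,32),[22,31),[21,30),[20,29); WM=28; [17,26) fires=4 [18,27) fires=3 [19,28) fires=3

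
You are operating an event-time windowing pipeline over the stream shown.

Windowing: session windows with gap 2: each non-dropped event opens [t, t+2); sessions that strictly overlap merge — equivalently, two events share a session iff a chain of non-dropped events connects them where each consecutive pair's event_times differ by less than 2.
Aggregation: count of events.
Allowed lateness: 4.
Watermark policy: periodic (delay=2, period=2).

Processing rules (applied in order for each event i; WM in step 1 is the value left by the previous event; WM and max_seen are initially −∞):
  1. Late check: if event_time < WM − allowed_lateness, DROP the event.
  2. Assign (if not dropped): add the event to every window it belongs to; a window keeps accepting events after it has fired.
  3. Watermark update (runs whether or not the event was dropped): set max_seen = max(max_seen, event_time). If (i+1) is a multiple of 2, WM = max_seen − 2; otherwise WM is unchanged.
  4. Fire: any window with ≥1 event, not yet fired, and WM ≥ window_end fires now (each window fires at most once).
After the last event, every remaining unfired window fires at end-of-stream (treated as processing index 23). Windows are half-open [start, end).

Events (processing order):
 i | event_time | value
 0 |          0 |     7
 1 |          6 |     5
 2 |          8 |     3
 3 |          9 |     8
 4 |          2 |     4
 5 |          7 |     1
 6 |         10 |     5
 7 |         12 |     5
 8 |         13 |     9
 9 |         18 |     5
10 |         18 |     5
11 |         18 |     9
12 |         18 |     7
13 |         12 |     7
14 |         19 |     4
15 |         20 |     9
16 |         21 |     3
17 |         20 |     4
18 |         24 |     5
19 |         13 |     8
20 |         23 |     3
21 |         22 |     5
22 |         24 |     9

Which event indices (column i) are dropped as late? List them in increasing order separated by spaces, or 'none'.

i=0 t=0 v=7: → [0,2); WM=−∞
i=1 t=6 v=5: → [6,8); WM=4
i=2 t=8 v=3: → [8,10); WM=4
i=3 t=9 v=8: → [8,11); WM=7
i=4 t=2 v=4: DROP (t<7-4); WM=7
i=5 t=7 v=1: → [6,11); WM=7
i=6 t=10 v=5: → [6,12); WM=7
i=7 t=12 v=5: → [12,14); WM=10
i=8 t=13 v=9: → [12,15); WM=10
i=9 t=18 v=5: → [18,20); WM=16
i=10 t=18 v=5: → [18,20); WM=16
i=11 t=18 v=9: → [18,20); WM=16
i=12 t=18 v=7: → [18,20); WM=16
i=13 t=12 v=7: → [12,15); WM=16
i=14 t=19 v=4: → [18,21); WM=16
i=15 t=20 v=9: → [18,22); WM=18
i=16 t=21 v=3: → [18,23); WM=18
i=17 t=20 v=4: → [18,23); WM=19
i=18 t=24 v=5: → [24,26); WM=19
i=19 t=13 v=8: DROP (t<19-4); WM=22
i=20 t=23 v=3: → [23,26); WM=22
i=21 t=22 v=5: → [18,26); WM=22
i=22 t=24 v=9: → [18,26); WM=22

4 19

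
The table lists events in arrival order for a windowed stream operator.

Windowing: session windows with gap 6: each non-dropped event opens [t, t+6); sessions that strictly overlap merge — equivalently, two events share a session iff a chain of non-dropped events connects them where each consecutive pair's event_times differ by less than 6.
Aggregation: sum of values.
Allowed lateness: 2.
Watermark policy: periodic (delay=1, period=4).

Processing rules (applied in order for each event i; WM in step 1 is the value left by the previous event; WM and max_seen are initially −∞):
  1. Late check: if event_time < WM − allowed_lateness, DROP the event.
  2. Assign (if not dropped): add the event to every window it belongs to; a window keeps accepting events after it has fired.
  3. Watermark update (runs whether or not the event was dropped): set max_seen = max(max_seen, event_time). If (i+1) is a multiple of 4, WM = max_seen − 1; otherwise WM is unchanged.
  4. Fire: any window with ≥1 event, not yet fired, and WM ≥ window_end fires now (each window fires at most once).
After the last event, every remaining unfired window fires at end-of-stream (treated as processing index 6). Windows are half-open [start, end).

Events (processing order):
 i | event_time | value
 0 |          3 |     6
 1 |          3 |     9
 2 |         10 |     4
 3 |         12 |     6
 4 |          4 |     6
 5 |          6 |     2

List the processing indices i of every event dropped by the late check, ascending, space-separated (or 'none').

i=0 t=3 v=6: → [3,9); WM=−∞
i=1 t=3 v=9: → [3,9); WM=−∞
i=2 t=10 v=4: → [10,16); WM=−∞
i=3 t=12 v=6: → [10,18); WM=11
i=4 t=4 v=6: DROP (t<11-2); WM=11
i=5 t=6 v=2: DROP (t<11-2); WM=11

4 5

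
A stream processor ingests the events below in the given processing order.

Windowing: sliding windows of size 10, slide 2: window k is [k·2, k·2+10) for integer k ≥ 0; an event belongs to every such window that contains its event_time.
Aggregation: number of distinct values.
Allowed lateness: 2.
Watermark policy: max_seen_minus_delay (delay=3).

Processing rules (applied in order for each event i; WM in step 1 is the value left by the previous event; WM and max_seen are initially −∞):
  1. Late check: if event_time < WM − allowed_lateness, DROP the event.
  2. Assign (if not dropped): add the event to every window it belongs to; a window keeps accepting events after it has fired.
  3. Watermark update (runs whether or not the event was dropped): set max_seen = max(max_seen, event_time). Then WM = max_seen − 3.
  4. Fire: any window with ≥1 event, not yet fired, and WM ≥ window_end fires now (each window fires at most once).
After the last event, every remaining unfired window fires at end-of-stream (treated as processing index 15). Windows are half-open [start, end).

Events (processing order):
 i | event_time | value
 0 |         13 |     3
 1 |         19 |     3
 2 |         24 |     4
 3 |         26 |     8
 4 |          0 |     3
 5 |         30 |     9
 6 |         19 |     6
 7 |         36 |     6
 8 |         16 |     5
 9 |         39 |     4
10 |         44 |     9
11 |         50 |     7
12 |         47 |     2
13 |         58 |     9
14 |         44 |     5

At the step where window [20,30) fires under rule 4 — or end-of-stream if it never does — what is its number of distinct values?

2

i=0 t=13 v=3: → [12,22),[10,20),[8,18),[6,16),[4,14); WM=10
i=1 t=19 v=3: → [18,28),[16,26),[14,24),[12,22),[10,20); WM=16; [4,14) fires=1 [6,16) fires=1
i=2 t=24 v=4: → [24,34),[22,32),[20,30),[18,28),[16,26); WM=21; [8,18) fires=1 [10,20) fires=1
i=3 t=26 v=8: → [26,36),[24,34),[22,32),[20,30),[18,28); WM=23; [12,22) fires=1
i=4 t=0 v=3: DROP (t<23-2); WM=23
i=5 t=30 v=9: → [30,40),[28,38),[26,36),[24,34),[22,32); WM=27; [14,24) fires=1 [16,26) fires=2
i=6 t=19 v=6: DROP (t<27-2); WM=27
i=7 t=36 v=6: → [36,46),[34,44),[32,42),[30,40),[28,38); WM=33; [18,28) fires=3 [20,30) fires=2 [22,32) fires=3
i=8 t=16 v=5: DROP (t<33-2); WM=33
i=9 t=39 v=4: → [38,48),[36,46),[34,44),[32,42),[30,40); WM=36; [24,34) fires=3 [26,36) fires=2
i=10 t=44 v=9: → [44,54),[42,52),[40,50),[38,48),[36,46); WM=41; [28,38) fires=2 [30,40) fires=3
i=11 t=50 v=7: → [50,60),[48,58),[46,56),[44,54),[42,52); WM=47; [32,42) fires=2 [34,44) fires=2 [36,46) fires=3
i=12 t=47 v=2: → [46,56),[44,54),[42,52),[40,50),[38,48); WM=47
i=13 t=58 v=9: → [58,68),[56,66),[54,64),[52,62),[50,60); WM=55; [38,48) fires=3 [40,50) fires=2 [42,52) fires=3 [44,54) fires=3
i=14 t=44 v=5: DROP (t<55-2); WM=55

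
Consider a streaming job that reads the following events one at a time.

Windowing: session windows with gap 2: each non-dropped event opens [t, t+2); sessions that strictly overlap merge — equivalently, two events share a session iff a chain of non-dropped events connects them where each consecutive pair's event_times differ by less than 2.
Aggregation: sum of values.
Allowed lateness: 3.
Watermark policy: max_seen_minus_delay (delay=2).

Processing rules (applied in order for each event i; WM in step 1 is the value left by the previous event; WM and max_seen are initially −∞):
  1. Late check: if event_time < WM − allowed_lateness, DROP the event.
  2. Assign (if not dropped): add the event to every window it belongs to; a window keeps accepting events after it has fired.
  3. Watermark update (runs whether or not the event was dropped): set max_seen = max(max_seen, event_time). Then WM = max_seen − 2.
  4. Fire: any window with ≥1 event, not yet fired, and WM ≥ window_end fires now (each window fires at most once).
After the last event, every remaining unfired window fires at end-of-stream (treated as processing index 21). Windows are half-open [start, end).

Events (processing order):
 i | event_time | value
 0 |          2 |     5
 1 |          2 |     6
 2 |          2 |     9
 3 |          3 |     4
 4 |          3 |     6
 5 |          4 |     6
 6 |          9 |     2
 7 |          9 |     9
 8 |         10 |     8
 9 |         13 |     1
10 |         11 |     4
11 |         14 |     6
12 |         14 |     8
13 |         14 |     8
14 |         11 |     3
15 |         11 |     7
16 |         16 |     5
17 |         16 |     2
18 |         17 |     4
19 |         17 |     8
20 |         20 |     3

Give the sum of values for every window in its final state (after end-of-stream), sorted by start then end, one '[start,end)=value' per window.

[2,6)=36 [9,13)=33 [13,16)=23 [16,19)=19 [20,22)=3

i=0 t=2 v=5: → [2,4); WM=0
i=1 t=2 v=6: → [2,4); WM=0
i=2 t=2 v=9: → [2,4); WM=0
i=3 t=3 v=4: → [2,5); WM=1
i=4 t=3 v=6: → [2,5); WM=1
i=5 t=4 v=6: → [2,6); WM=2
i=6 t=9 v=2: → [9,11); WM=7
i=7 t=9 v=9: → [9,11); WM=7
i=8 t=10 v=8: → [9,12); WM=8
i=9 t=13 v=1: → [13,15); WM=11
i=10 t=11 v=4: → [9,13); WM=11
i=11 t=14 v=6: → [13,16); WM=12
i=12 t=14 v=8: → [13,16); WM=12
i=13 t=14 v=8: → [13,16); WM=12
i=14 t=11 v=3: → [9,13); WM=12
i=15 t=11 v=7: → [9,13); WM=12
i=16 t=16 v=5: → [16,18); WM=14
i=17 t=16 v=2: → [16,18); WM=14
i=18 t=17 v=4: → [16,19); WM=15
i=19 t=17 v=8: → [16,19); WM=15
i=20 t=20 v=3: → [20,22); WM=18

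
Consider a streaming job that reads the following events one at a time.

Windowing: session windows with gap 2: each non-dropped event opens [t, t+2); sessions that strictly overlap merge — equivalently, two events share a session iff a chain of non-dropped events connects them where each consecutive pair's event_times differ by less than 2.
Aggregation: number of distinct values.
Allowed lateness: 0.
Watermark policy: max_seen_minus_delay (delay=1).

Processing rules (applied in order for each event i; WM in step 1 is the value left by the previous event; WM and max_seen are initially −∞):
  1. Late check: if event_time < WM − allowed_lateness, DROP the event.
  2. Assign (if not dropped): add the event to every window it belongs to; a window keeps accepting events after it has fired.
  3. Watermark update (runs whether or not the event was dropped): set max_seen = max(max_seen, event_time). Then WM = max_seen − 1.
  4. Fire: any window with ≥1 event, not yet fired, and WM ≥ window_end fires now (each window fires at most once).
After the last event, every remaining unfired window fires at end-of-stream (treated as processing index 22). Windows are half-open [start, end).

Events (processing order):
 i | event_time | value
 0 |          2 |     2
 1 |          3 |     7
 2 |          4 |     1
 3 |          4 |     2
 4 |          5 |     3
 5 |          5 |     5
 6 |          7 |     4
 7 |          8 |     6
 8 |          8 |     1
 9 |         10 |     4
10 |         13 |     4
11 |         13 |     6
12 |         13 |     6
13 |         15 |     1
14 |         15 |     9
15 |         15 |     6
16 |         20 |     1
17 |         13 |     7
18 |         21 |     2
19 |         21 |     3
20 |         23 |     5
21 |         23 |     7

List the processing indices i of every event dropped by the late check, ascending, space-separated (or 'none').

17

i=0 t=2 v=2: → [2,4); WM=1
i=1 t=3 v=7: → [2,5); WM=2
i=2 t=4 v=1: → [2,6); WM=3
i=3 t=4 v=2: → [2,6); WM=3
i=4 t=5 v=3: → [2,7); WM=4
i=5 t=5 v=5: → [2,7); WM=4
i=6 t=7 v=4: → [7,9); WM=6
i=7 t=8 v=6: → [7,10); WM=7
i=8 t=8 v=1: → [7,10); WM=7
i=9 t=10 v=4: → [10,12); WM=9
i=10 t=13 v=4: → [13,15); WM=12
i=11 t=13 v=6: → [13,15); WM=12
i=12 t=13 v=6: → [13,15); WM=12
i=13 t=15 v=1: → [15,17); WM=14
i=14 t=15 v=9: → [15,17); WM=14
i=15 t=15 v=6: → [15,17); WM=14
i=16 t=20 v=1: → [20,22); WM=19
i=17 t=13 v=7: DROP (t<19-0); WM=19
i=18 t=21 v=2: → [20,23); WM=20
i=19 t=21 v=3: → [20,23); WM=20
i=20 t=23 v=5: → [23,25); WM=22
i=21 t=23 v=7: → [23,25); WM=22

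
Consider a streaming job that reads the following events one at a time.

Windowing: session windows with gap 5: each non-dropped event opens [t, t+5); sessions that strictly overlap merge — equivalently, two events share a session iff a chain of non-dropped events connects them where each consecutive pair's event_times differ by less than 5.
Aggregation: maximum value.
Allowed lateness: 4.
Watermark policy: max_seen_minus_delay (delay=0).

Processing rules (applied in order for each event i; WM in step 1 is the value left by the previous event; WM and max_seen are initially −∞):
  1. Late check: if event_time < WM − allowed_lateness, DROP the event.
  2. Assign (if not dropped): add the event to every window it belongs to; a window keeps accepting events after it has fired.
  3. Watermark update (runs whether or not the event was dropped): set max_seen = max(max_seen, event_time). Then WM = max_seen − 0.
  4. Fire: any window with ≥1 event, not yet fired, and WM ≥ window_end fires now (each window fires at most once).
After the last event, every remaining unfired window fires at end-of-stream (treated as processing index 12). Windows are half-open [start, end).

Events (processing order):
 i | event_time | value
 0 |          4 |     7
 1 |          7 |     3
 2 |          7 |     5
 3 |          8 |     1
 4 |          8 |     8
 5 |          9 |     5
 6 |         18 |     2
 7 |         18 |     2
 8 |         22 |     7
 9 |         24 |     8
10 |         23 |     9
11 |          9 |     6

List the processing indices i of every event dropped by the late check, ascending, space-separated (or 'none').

i=0 t=4 v=7: → [4,9); WM=4
i=1 t=7 v=3: → [4,12); WM=7
i=2 t=7 v=5: → [4,12); WM=7
i=3 t=8 v=1: → [4,13); WM=8
i=4 t=8 v=8: → [4,13); WM=8
i=5 t=9 v=5: → [4,14); WM=9
i=6 t=18 v=2: → [18,23); WM=18
i=7 t=18 v=2: → [18,23); WM=18
i=8 t=22 v=7: → [18,27); WM=22
i=9 t=24 v=8: → [18,29); WM=24
i=10 t=23 v=9: → [18,29); WM=24
i=11 t=9 v=6: DROP (t<24-4); WM=24

11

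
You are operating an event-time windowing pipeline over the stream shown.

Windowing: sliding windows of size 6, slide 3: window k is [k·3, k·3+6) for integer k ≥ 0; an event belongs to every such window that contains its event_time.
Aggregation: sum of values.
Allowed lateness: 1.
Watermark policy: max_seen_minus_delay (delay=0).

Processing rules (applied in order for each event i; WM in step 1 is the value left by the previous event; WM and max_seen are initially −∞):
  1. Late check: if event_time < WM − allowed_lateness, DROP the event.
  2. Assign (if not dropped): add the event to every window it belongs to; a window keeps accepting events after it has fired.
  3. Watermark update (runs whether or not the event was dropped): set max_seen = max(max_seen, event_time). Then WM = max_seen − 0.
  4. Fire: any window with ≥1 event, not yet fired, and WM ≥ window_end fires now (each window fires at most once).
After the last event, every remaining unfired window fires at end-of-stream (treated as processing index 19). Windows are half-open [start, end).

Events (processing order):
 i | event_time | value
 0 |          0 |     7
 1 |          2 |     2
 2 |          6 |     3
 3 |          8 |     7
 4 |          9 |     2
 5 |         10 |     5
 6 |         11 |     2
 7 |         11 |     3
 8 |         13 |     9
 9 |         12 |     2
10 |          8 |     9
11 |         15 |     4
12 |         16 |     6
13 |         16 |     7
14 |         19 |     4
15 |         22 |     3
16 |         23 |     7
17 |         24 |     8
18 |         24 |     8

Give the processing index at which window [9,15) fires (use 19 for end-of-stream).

i=0 t=0 v=7: → [0,6); WM=0
i=1 t=2 v=2: → [0,6); WM=2
i=2 t=6 v=3: → [6,12),[3,9); WM=6; [0,6) fires=9
i=3 t=8 v=7: → [6,12),[3,9); WM=8
i=4 t=9 v=2: → [9,15),[6,12); WM=9; [3,9) fires=10
i=5 t=10 v=5: → [9,15),[6,12); WM=10
i=6 t=11 v=2: → [9,15),[6,12); WM=11
i=7 t=11 v=3: → [9,15),[6,12); WM=11
i=8 t=13 v=9: → [12,18),[9,15); WM=13; [6,12) fires=22
i=9 t=12 v=2: → [12,18),[9,15); WM=13
i=10 t=8 v=9: DROP (t<13-1); WM=13
i=11 t=15 v=4: → [15,21),[12,18); WM=15; [9,15) fires=23
i=12 t=16 v=6: → [15,21),[12,18); WM=16
i=13 t=16 v=7: → [15,21),[12,18); WM=16
i=14 t=19 v=4: → [18,24),[15,21); WM=19; [12,18) fires=28
i=15 t=22 v=3: → [21,27),[18,24); WM=22; [15,21) fires=21
i=16 t=23 v=7: → [21,27),[18,24); WM=23
i=17 t=24 v=8: → [24,30),[21,27); WM=24; [18,24) fires=14
i=18 t=24 v=8: → [24,30),[21,27); WM=24

11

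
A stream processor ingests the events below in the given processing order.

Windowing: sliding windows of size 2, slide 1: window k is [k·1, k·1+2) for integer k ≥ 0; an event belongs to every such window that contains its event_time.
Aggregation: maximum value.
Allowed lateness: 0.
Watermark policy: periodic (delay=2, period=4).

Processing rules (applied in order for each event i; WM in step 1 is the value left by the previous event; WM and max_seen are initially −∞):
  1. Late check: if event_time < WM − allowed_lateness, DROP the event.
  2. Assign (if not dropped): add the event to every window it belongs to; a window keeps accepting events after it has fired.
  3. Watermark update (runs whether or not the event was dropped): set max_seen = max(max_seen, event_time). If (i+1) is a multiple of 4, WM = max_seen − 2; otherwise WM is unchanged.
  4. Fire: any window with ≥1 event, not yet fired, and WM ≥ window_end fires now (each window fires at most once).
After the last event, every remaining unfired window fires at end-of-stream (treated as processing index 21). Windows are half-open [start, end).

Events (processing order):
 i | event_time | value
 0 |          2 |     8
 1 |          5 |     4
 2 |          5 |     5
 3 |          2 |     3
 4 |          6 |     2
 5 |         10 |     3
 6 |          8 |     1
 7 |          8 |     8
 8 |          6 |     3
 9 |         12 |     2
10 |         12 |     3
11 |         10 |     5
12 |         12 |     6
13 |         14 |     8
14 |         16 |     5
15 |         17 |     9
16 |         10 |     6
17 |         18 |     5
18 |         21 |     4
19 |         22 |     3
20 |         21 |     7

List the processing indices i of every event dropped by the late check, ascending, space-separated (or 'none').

8 16

i=0 t=2 v=8: → [2,4),[1,3); WM=−∞
i=1 t=5 v=4: → [5,7),[4,6); WM=−∞
i=2 t=5 v=5: → [5,7),[4,6); WM=−∞
i=3 t=2 v=3: → [2,4),[1,3); WM=3; [1,3) fires=8
i=4 t=6 v=2: → [6,8),[5,7); WM=3
i=5 t=10 v=3: → [10,12),[9,11); WM=3
i=6 t=8 v=1: → [8,10),[7,9); WM=3
i=7 t=8 v=8: → [8,10),[7,9); WM=8; [2,4) fires=8 [4,6) fires=5 [5,7) fires=5 [6,8) fires=2
i=8 t=6 v=3: DROP (t<8-0); WM=8
i=9 t=12 v=2: → [12,14),[11,13); WM=8
i=10 t=12 v=3: → [12,14),[11,13); WM=8
i=11 t=10 v=5: → [10,12),[9,11); WM=10; [7,9) fires=8 [8,10) fires=8
i=12 t=12 v=6: → [12,14),[11,13); WM=10
i=13 t=14 v=8: → [14,16),[13,15); WM=10
i=14 t=16 v=5: → [16,18),[15,17); WM=10
i=15 t=17 v=9: → [17,19),[16,18); WM=15; [9,11) fires=5 [10,12) fires=5 [11,13) fires=6 [12,14) fires=6 [13,15) fires=8
i=16 t=10 v=6: DROP (t<15-0); WM=15
i=17 t=18 v=5: → [18,20),[17,19); WM=15
i=18 t=21 v=4: → [21,23),[20,22); WM=15
i=19 t=22 v=3: → [22,24),[21,23); WM=20; [14,16) fires=8 [15,17) fires=5 [16,18) fires=9 [17,19) fires=9 [18,20) fires=5
i=20 t=21 v=7: → [21,23),[20,22); WM=20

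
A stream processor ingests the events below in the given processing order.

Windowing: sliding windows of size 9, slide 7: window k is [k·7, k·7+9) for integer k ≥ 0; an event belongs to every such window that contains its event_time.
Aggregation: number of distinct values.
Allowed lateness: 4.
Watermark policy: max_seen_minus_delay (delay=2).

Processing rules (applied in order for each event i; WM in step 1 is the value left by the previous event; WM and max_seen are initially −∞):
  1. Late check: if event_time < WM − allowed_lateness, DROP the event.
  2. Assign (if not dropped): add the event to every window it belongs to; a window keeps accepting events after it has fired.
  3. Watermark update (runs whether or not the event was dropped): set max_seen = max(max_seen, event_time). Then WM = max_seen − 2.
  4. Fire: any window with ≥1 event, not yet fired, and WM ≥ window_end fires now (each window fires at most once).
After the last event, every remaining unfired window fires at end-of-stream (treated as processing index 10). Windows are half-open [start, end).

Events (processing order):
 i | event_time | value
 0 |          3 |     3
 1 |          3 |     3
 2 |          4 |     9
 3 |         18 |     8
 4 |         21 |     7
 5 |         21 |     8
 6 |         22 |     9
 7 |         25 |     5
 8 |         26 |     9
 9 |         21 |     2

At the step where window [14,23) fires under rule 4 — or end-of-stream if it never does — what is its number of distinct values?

3

i=0 t=3 v=3: → [0,9); WM=1
i=1 t=3 v=3: → [0,9); WM=1
i=2 t=4 v=9: → [0,9); WM=2
i=3 t=18 v=8: → [14,23); WM=16; [0,9) fires=2
i=4 t=21 v=7: → [21,30),[14,23); WM=19
i=5 t=21 v=8: → [21,30),[14,23); WM=19
i=6 t=22 v=9: → [21,30),[14,23); WM=20
i=7 t=25 v=5: → [21,30); WM=23; [14,23) fires=3
i=8 t=26 v=9: → [21,30); WM=24
i=9 t=21 v=2: → [21,30),[14,23); WM=24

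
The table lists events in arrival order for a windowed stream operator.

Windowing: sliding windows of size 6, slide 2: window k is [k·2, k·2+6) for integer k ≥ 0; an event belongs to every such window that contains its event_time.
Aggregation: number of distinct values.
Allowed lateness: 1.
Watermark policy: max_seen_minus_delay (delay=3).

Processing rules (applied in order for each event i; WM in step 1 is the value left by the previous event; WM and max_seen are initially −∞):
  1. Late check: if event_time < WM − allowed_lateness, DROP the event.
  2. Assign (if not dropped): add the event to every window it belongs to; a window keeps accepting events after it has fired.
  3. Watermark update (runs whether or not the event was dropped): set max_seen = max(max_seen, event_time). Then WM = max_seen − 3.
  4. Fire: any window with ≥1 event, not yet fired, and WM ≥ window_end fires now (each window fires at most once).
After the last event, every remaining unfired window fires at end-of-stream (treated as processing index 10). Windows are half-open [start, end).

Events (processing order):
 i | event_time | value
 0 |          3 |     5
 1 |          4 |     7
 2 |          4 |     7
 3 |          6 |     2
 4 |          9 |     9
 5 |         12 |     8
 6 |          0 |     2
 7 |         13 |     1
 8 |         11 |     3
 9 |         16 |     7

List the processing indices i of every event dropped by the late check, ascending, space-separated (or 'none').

6

i=0 t=3 v=5: → [2,8),[0,6); WM=0
i=1 t=4 v=7: → [4,10),[2,8),[0,6); WM=1
i=2 t=4 v=7: → [4,10),[2,8),[0,6); WM=1
i=3 t=6 v=2: → [6,12),[4,10),[2,8); WM=3
i=4 t=9 v=9: → [8,14),[6,12),[4,10); WM=6; [0,6) fires=2
i=5 t=12 v=8: → [12,18),[10,16),[8,14); WM=9; [2,8) fires=3
i=6 t=0 v=2: DROP (t<9-1); WM=9
i=7 t=13 v=1: → [12,18),[10,16),[8,14); WM=10; [4,10) fires=3
i=8 t=11 v=3: → [10,16),[8,14),[6,12); WM=10
i=9 t=16 v=7: → [16,22),[14,20),[12,18); WM=13; [6,12) fires=3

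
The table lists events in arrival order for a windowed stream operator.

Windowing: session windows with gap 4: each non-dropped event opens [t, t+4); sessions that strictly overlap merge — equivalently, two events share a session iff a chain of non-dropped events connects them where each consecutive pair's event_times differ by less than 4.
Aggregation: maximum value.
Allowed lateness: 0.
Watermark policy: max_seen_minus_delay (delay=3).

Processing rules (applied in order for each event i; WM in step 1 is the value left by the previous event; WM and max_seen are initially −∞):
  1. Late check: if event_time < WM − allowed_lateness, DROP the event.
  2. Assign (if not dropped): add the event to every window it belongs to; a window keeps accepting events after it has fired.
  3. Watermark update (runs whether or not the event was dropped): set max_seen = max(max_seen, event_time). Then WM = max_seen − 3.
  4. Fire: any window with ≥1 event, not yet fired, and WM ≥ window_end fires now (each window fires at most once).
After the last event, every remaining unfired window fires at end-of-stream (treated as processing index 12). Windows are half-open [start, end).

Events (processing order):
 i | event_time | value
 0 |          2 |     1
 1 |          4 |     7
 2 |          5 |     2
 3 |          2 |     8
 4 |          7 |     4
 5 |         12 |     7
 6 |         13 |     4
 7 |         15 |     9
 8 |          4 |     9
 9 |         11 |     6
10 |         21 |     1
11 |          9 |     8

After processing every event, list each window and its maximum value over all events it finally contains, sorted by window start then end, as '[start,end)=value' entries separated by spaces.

i=0 t=2 v=1: → [2,6); WM=-1
i=1 t=4 v=7: → [2,8); WM=1
i=2 t=5 v=2: → [2,9); WM=2
i=3 t=2 v=8: → [2,9); WM=2
i=4 t=7 v=4: → [2,11); WM=4
i=5 t=12 v=7: → [12,16); WM=9
i=6 t=13 v=4: → [12,17); WM=10
i=7 t=15 v=9: → [12,19); WM=12
i=8 t=4 v=9: DROP (t<12-0); WM=12
i=9 t=11 v=6: DROP (t<12-0); WM=12
i=10 t=21 v=1: → [21,25); WM=18
i=11 t=9 v=8: DROP (t<18-0); WM=18

[2,11)=8 [12,19)=9 [21,25)=1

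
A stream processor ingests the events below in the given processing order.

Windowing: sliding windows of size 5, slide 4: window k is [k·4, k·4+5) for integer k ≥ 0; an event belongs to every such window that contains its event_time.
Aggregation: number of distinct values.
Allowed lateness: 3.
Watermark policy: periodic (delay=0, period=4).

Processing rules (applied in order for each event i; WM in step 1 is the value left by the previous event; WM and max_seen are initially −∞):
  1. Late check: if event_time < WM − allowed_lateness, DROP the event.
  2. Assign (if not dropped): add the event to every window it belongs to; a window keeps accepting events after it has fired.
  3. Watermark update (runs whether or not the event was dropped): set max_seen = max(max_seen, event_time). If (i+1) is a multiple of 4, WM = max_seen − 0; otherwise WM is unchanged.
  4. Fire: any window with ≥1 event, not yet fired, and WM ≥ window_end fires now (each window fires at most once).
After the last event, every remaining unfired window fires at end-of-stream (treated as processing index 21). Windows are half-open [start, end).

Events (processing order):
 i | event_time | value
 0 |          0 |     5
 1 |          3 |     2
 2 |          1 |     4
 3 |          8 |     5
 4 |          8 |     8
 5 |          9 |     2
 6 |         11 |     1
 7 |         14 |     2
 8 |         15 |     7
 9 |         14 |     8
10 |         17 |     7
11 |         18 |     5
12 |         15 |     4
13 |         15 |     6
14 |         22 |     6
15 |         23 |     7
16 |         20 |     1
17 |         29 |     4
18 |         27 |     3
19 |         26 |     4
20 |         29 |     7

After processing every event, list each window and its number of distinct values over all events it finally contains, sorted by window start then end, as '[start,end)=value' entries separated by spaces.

i=0 t=0 v=5: → [0,5); WM=−∞
i=1 t=3 v=2: → [0,5); WM=−∞
i=2 t=1 v=4: → [0,5); WM=−∞
i=3 t=8 v=5: → [8,13),[4,9); WM=8; [0,5) fires=3
i=4 t=8 v=8: → [8,13),[4,9); WM=8
i=5 t=9 v=2: → [8,13); WM=8
i=6 t=11 v=1: → [8,13); WM=8
i=7 t=14 v=2: → [12,17); WM=14; [4,9) fires=2 [8,13) fires=4
i=8 t=15 v=7: → [12,17); WM=14
i=9 t=14 v=8: → [12,17); WM=14
i=10 t=17 v=7: → [16,21); WM=14
i=11 t=18 v=5: → [16,21); WM=18; [12,17) fires=3
i=12 t=15 v=4: → [12,17); WM=18
i=13 t=15 v=6: → [12,17); WM=18
i=14 t=22 v=6: → [20,25); WM=18
i=15 t=23 v=7: → [20,25); WM=23; [16,21) fires=2
i=16 t=20 v=1: → [20,25),[16,21); WM=23
i=17 t=29 v=4: → [28,33); WM=23
i=18 t=27 v=3: → [24,29); WM=23
i=19 t=26 v=4: → [24,29); WM=29; [20,25) fires=3 [24,29) fires=2
i=20 t=29 v=7: → [28,33); WM=29

[0,5)=3 [4,9)=2 [8,13)=4 [12,17)=5 [16,21)=3 [20,25)=3 [24,29)=2 [28,33)=2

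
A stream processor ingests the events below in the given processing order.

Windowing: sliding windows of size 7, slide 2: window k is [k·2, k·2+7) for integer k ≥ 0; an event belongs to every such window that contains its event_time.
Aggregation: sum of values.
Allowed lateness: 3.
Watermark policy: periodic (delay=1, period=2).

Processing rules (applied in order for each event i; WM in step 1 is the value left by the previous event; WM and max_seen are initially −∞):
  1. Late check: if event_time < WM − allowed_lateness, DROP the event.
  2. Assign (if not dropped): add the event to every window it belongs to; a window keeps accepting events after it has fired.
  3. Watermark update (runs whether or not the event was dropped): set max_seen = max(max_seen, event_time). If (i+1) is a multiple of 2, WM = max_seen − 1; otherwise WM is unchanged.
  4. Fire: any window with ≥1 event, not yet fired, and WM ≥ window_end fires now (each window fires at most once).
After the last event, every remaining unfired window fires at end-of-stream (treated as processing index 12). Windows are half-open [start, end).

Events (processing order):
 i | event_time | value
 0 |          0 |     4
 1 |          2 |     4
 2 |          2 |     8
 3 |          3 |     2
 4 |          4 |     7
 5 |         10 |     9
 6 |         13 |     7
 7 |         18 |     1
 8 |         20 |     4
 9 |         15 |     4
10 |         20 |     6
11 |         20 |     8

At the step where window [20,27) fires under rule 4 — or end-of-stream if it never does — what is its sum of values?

18

i=0 t=0 v=4: → [0,7); WM=−∞
i=1 t=2 v=4: → [2,9),[0,7); WM=1
i=2 t=2 v=8: → [2,9),[0,7); WM=1
i=3 t=3 v=2: → [2,9),[0,7); WM=2
i=4 t=4 v=7: → [4,11),[2,9),[0,7); WM=2
i=5 t=10 v=9: → [10,17),[8,15),[6,13),[4,11); WM=9; [0,7) fires=25 [2,9) fires=21
i=6 t=13 v=7: → [12,19),[10,17),[8,15); WM=9
i=7 t=18 v=1: → [18,25),[16,23),[14,21),[12,19); WM=17; [4,11) fires=16 [6,13) fires=9 [8,15) fires=16 [10,17) fires=16
i=8 t=20 v=4: → [20,27),[18,25),[16,23),[14,21); WM=17
i=9 t=15 v=4: → [14,21),[12,19),[10,17); WM=19; [12,19) fires=12
i=10 t=20 v=6: → [20,27),[18,25),[16,23),[14,21); WM=19
i=11 t=20 v=8: → [20,27),[18,25),[16,23),[14,21); WM=19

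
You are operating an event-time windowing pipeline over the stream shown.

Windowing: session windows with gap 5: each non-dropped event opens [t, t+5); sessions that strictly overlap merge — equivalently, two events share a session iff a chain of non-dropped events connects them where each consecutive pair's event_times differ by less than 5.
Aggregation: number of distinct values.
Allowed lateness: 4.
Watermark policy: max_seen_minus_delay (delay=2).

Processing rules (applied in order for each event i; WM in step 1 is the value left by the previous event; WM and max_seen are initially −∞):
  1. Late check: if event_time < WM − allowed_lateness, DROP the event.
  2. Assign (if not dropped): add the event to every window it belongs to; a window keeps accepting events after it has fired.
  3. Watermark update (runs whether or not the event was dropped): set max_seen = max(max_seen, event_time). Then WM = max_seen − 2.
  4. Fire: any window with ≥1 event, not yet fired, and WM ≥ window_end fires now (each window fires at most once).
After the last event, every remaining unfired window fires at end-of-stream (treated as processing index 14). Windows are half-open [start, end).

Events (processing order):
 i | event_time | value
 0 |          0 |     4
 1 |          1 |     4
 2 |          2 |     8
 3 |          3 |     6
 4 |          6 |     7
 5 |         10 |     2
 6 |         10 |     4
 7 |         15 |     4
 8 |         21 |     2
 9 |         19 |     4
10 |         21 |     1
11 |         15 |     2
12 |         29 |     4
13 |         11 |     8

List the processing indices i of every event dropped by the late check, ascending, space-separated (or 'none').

13

i=0 t=0 v=4: → [0,5); WM=-2
i=1 t=1 v=4: → [0,6); WM=-1
i=2 t=2 v=8: → [0,7); WM=0
i=3 t=3 v=6: → [0,8); WM=1
i=4 t=6 v=7: → [0,11); WM=4
i=5 t=10 v=2: → [0,15); WM=8
i=6 t=10 v=4: → [0,15); WM=8
i=7 t=15 v=4: → [15,20); WM=13
i=8 t=21 v=2: → [21,26); WM=19
i=9 t=19 v=4: → [15,26); WM=19
i=10 t=21 v=1: → [15,26); WM=19
i=11 t=15 v=2: → [15,26); WM=19
i=12 t=29 v=4: → [29,34); WM=27
i=13 t=11 v=8: DROP (t<27-4); WM=27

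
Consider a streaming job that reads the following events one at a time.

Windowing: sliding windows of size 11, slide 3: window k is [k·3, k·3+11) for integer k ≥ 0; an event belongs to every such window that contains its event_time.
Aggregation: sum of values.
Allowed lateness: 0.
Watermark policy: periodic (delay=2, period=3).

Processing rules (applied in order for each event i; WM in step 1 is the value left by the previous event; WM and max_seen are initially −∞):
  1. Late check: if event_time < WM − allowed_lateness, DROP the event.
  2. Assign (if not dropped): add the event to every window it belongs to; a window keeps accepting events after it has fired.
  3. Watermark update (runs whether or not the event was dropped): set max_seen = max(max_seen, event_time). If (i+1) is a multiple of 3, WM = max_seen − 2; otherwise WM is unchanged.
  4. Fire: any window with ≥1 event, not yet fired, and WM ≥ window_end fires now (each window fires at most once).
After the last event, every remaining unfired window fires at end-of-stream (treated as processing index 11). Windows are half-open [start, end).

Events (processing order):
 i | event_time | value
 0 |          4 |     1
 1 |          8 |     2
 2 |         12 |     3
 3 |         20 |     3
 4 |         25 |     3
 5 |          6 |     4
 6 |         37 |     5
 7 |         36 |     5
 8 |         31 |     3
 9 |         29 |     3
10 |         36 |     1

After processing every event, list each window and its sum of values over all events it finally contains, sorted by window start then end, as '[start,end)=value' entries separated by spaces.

[0,11)=3 [3,14)=6 [6,17)=5 [9,20)=3 [12,23)=6 [15,26)=6 [18,29)=6 [21,32)=6 [24,35)=6 [27,38)=14 [30,41)=14 [33,44)=11 [36,47)=11

i=0 t=4 v=1: → [3,14),[0,11); WM=−∞
i=1 t=8 v=2: → [6,17),[3,14),[0,11); WM=−∞
i=2 t=12 v=3: → [12,23),[9,20),[6,17),[3,14); WM=10
i=3 t=20 v=3: → [18,29),[15,26),[12,23); WM=10
i=4 t=25 v=3: → [24,35),[21,32),[18,29),[15,26); WM=10
i=5 t=6 v=4: DROP (t<10-0); WM=23; [0,11) fires=3 [3,14) fires=6 [6,17) fires=5 [9,20) fires=3 [12,23) fires=6
i=6 t=37 v=5: → [36,47),[33,44),[30,41),[27,38); WM=23
i=7 t=36 v=5: → [36,47),[33,44),[30,41),[27,38); WM=23
i=8 t=31 v=3: → [30,41),[27,38),[24,35),[21,32); WM=35; [15,26) fires=6 [18,29) fires=6 [21,32) fires=6 [24,35) fires=6
i=9 t=29 v=3: DROP (t<35-0); WM=35
i=10 t=36 v=1: → [36,47),[33,44),[30,41),[27,38); WM=35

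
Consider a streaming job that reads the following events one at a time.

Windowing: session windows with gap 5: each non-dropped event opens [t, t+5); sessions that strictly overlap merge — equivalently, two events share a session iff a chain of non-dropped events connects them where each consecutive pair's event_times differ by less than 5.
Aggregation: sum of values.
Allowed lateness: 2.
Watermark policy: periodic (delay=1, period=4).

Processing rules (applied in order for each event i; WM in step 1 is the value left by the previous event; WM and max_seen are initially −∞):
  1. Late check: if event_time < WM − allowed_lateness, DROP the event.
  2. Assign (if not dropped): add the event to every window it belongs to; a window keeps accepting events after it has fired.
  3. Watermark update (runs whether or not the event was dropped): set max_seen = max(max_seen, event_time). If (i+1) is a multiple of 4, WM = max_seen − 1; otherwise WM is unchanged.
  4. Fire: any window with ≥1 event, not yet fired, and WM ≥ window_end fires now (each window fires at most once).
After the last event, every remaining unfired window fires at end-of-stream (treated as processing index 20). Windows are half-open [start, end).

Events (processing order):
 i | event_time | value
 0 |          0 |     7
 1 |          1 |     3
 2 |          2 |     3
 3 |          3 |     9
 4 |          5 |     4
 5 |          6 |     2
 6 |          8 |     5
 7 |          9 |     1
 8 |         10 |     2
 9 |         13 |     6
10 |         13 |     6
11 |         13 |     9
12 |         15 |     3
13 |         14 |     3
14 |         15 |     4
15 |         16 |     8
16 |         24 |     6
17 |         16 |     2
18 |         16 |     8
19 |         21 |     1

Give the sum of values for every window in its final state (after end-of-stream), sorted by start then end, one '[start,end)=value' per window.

i=0 t=0 v=7: → [0,5); WM=−∞
i=1 t=1 v=3: → [0,6); WM=−∞
i=2 t=2 v=3: → [0,7); WM=−∞
i=3 t=3 v=9: → [0,8); WM=2
i=4 t=5 v=4: → [0,10); WM=2
i=5 t=6 v=2: → [0,11); WM=2
i=6 t=8 v=5: → [0,13); WM=2
i=7 t=9 v=1: → [0,14); WM=8
i=8 t=10 v=2: → [0,15); WM=8
i=9 t=13 v=6: → [0,18); WM=8
i=10 t=13 v=6: → [0,18); WM=8
i=11 t=13 v=9: → [0,18); WM=12
i=12 t=15 v=3: → [0,20); WM=12
i=13 t=14 v=3: → [0,20); WM=12
i=14 t=15 v=4: → [0,20); WM=12
i=15 t=16 v=8: → [0,21); WM=15
i=16 t=24 v=6: → [24,29); WM=15
i=17 t=16 v=2: → [0,21); WM=15
i=18 t=16 v=8: → [0,21); WM=15
i=19 t=21 v=1: → [21,29); WM=23

[0,21)=85 [21,29)=7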